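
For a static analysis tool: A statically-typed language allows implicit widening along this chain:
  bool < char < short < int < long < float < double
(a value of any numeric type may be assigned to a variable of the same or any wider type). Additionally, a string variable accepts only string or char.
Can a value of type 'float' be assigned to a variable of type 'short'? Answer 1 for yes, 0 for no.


Target variable type: short
Source value type: float
Numeric ranks: float=5, short=2
Widening allowed iff rank(source) <= rank(target): 5 <= 2? No
Result: 0

0


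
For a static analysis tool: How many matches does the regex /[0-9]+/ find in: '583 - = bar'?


Pattern: /[0-9]+/ (int literals)
Input: '583 - = bar'
Scanning for matches:
  Match 1: '583'
Total matches: 1

1


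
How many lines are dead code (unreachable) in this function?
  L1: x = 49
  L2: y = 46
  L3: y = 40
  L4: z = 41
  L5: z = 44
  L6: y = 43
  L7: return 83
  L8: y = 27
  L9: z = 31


Analyzing control flow:
  L1: reachable (before return)
  L2: reachable (before return)
  L3: reachable (before return)
  L4: reachable (before return)
  L5: reachable (before return)
  L6: reachable (before return)
  L7: reachable (return statement)
  L8: DEAD (after return at L7)
  L9: DEAD (after return at L7)
Return at L7, total lines = 9
Dead lines: L8 through L9
Count: 2

2


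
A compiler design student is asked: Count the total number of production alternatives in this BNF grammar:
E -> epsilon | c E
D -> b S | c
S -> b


Counting alternatives per rule:
  E: 2 alternative(s)
  D: 2 alternative(s)
  S: 1 alternative(s)
Sum: 2 + 2 + 1 = 5

5


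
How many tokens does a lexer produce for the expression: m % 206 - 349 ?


Scanning 'm % 206 - 349'
Token 1: 'm' -> identifier
Token 2: '%' -> operator
Token 3: '206' -> integer_literal
Token 4: '-' -> operator
Token 5: '349' -> integer_literal
Total tokens: 5

5


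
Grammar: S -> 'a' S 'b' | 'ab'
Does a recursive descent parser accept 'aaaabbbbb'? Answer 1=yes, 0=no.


Grammar accepts strings of the form a^n b^n (n >= 1)
Word: 'aaaabbbbb'
Counting: 4 a's and 5 b's
Check: 4 == 5? No
Mismatch: a-count != b-count
Rejected

0


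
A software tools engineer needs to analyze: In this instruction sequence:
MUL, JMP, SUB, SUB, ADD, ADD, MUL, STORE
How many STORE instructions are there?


Scanning instruction sequence for STORE:
  Position 1: MUL
  Position 2: JMP
  Position 3: SUB
  Position 4: SUB
  Position 5: ADD
  Position 6: ADD
  Position 7: MUL
  Position 8: STORE <- MATCH
Matches at positions: [8]
Total STORE count: 1

1


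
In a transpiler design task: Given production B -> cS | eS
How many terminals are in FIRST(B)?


Production: B -> cS | eS
Examining each alternative for leading terminals:
  B -> cS : first terminal = 'c'
  B -> eS : first terminal = 'e'
FIRST(B) = {c, e}
Count: 2

2


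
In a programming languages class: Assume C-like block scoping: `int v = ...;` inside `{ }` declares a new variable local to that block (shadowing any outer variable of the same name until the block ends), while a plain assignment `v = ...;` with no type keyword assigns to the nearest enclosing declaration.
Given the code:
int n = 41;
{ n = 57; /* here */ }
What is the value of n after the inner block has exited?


Analyzing scoping rules:
Outer scope: declares n = 41
Inner block: 'n = 57;' has no type keyword, so it is an assignment to the outer n (no shadowing)
The assignment changed the outer variable itself, so the new value persists after the block -> 57
Result: 57

57


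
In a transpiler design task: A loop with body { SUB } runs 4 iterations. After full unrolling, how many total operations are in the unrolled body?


Loop body operations: SUB (1 op per iteration)
Unrolling 4 iterations:
  Iteration 1: SUB (1 ops)
  Iteration 2: SUB (1 ops)
  Iteration 3: SUB (1 ops)
  Iteration 4: SUB (1 ops)
Total: 4 iterations * 1 ops/iter = 4 operations

4


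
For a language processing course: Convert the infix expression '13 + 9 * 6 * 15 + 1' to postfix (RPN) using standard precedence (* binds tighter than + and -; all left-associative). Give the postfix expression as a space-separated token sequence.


Applying the shunting-yard algorithm:
  Operand 13 -> output
  Push '+' onto operator stack -> op-stack: [+]
  Operand 9 -> output
  Push '*' onto operator stack -> op-stack: [+, *]
  Operand 6 -> output
  See '*' (prec 2); top '*' (prec 2) >= it -> pop '*' to output
  Push '*' onto operator stack -> op-stack: [+, *]
  Operand 15 -> output
  See '+' (prec 1); top '*' (prec 2) >= it -> pop '*' to output
  See '+' (prec 1); top '+' (prec 1) >= it -> pop '+' to output
  Push '+' onto operator stack -> op-stack: [+]
  Operand 1 -> output
  End of input: pop '+' to output
Postfix result: 13 9 6 * 15 * + 1 +

13 9 6 * 15 * + 1 +


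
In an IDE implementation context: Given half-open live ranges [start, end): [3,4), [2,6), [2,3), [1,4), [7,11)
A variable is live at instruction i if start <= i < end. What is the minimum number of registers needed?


Live ranges:
  Var0: [3, 4)
  Var1: [2, 6)
  Var2: [2, 3)
  Var3: [1, 4)
  Var4: [7, 11)
Sweep-line events (position, delta, active):
  pos=1 start -> active=1
  pos=2 start -> active=2
  pos=2 start -> active=3
  pos=3 end -> active=2
  pos=3 start -> active=3
  pos=4 end -> active=2
  pos=4 end -> active=1
  pos=6 end -> active=0
  pos=7 start -> active=1
  pos=11 end -> active=0
Maximum simultaneous active: 3
Minimum registers needed: 3

3


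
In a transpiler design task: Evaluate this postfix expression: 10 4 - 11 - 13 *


Processing tokens left to right:
Push 10, Push 4
Pop 10 and 4, compute 10 - 4 = 6, push 6
Push 11
Pop 6 and 11, compute 6 - 11 = -5, push -5
Push 13
Pop -5 and 13, compute -5 * 13 = -65, push -65
Stack result: -65

-65


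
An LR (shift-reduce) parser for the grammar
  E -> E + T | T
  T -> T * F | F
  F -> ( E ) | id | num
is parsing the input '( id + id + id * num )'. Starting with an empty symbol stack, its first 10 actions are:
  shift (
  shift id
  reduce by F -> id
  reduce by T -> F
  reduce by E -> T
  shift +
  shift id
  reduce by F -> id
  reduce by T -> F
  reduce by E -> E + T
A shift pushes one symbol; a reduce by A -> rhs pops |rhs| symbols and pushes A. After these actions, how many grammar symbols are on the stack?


Tracking the symbol stack through each action:
  Action 1: shift '(' : push -> stack = [(] (size 1)
  Action 2: shift 'id' : push -> stack = [(, id] (size 2)
  Action 3: reduce by F -> id : pop 1, push F -> stack = [(, F] (size 2)
  Action 4: reduce by T -> F : pop 1, push T -> stack = [(, T] (size 2)
  Action 5: reduce by E -> T : pop 1, push E -> stack = [(, E] (size 2)
  Action 6: shift '+' : push -> stack = [(, E, +] (size 3)
  Action 7: shift 'id' : push -> stack = [(, E, +, id] (size 4)
  Action 8: reduce by F -> id : pop 1, push F -> stack = [(, E, +, F] (size 4)
  Action 9: reduce by T -> F : pop 1, push T -> stack = [(, E, +, T] (size 4)
  Action 10: reduce by E -> E + T : pop 3, push E -> stack = [(, E] (size 2)
Final stack size: 2

2


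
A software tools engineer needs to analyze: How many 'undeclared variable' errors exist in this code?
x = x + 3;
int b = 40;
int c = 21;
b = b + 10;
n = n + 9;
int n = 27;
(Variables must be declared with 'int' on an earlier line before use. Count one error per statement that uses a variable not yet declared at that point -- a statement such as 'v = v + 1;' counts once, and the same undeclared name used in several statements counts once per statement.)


Scanning code line by line:
  Line 1: use 'x' -> ERROR (undeclared)
  Line 2: declare 'b' -> declared = ['b']
  Line 3: declare 'c' -> declared = ['b', 'c']
  Line 4: use 'b' -> OK (declared)
  Line 5: use 'n' -> ERROR (undeclared)
  Line 6: declare 'n' -> declared = ['b', 'c', 'n']
Total undeclared variable errors: 2

2


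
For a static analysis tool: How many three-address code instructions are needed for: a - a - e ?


Expression: a - a - e
Generating three-address code (respecting * over +/- precedence):
  Instruction 1: t1 = a - a
  Instruction 2: t2 = t1 - e
Total instructions: 2

2


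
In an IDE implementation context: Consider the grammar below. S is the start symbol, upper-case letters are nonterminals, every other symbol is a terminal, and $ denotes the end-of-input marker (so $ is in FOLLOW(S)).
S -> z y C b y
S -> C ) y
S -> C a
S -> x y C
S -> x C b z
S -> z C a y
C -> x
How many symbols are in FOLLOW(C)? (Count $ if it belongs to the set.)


S is the start symbol and does not occur in any rule body, so FOLLOW(S) = {$}.
Examining every occurrence of C in a rule body:
  S -> z y C b y : C is followed by terminal 'b' -> add 'b'
  S -> C ) y : C is followed by terminal ')' -> add ')'
  S -> C a : C is followed by terminal 'a' -> add 'a'
  S -> x y C : C is at the right end -> add FOLLOW(S) = {$}
  S -> x C b z : C is followed by terminal 'b' -> add 'b' (already in the set)
  S -> z C a y : C is followed by terminal 'a' -> add 'a' (already in the set)
  C -> x : C does not occur in the body -> contributes nothing
FOLLOW(C) = {), a, b, $}
Count: 4

4


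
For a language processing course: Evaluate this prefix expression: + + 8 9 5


Parsing prefix expression: + + 8 9 5
Step 1: Innermost operation '+ 8 9'
  8 + 9 = 17
Step 2: Outer operation '+ [17] 5'
  17 + 5 = 22

22


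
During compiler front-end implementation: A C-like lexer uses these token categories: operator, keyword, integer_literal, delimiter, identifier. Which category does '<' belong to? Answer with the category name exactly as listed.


Token: '<'
Checking categories:
  identifier: no
  integer_literal: no
  operator: YES
  keyword: no
  delimiter: no
Category: operator

operator


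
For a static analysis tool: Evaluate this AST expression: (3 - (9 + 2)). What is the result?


Expression: (3 - (9 + 2))
Evaluating step by step:
  9 + 2 = 11
  3 - 11 = -8
Result: -8

-8


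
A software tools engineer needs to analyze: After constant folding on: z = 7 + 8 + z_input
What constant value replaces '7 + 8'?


Identifying constant sub-expression:
  Original: z = 7 + 8 + z_input
  7 and 8 are both compile-time constants
  Evaluating: 7 + 8 = 15
  After folding: z = 15 + z_input

15


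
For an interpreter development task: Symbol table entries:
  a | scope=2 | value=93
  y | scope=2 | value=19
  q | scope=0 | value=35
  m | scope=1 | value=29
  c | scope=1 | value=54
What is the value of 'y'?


Searching symbol table for 'y':
  a | scope=2 | value=93
  y | scope=2 | value=19 <- MATCH
  q | scope=0 | value=35
  m | scope=1 | value=29
  c | scope=1 | value=54
Found 'y' at scope 2 with value 19

19


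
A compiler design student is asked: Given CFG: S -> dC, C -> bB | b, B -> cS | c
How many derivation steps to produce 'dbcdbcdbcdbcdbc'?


Grammar: S -> dC, C -> bB | b, B -> cS | c
Deriving 'dbcdbcdbcdbcdbc':
Step 1: S -> dC => dC
Step 2: C -> bB => dbB
Step 3: B -> cS => dbcS
Step 4: S -> dC => dbcdC
Step 5: C -> bB => dbcdbB
Step 6: B -> cS => dbcdbcS
Step 7: S -> dC => dbcdbcdC
Step 8: C -> bB => dbcdbcdbB
Step 9: B -> cS => dbcdbcdbcS
Step 10: S -> dC => dbcdbcdbcdC
Step 11: C -> bB => dbcdbcdbcdbB
Step 12: B -> cS => dbcdbcdbcdbcS
Step 13: S -> dC => dbcdbcdbcdbcdC
Step 14: C -> bB => dbcdbcdbcdbcdbB
Step 15: B -> c => dbcdbcdbcdbcdbc
Total derivation steps: 15

15


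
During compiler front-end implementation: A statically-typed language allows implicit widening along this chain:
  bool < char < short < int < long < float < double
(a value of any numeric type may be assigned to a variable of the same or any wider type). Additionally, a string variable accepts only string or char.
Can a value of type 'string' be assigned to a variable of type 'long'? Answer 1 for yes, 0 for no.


Target variable type: long
Source value type: string
Rule: string cannot widen to any numeric type
Result: 0

0


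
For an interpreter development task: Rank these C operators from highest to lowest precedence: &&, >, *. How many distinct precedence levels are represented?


Looking up precedence for each operator:
  && -> precedence 2
  > -> precedence 4
  * -> precedence 6
Sorted highest to lowest: *, >, &&
Distinct precedence values: [6, 4, 2]
Number of distinct levels: 3

3


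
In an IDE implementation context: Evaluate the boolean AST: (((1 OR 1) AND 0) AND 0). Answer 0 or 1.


Step 1: Evaluate inner node
  1 OR 1 = 1
Step 2: Evaluate next node
  1 AND 0 = 0
Step 3: Evaluate root node
  0 AND 0 = 0

0


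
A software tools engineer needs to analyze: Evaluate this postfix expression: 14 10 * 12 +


Processing tokens left to right:
Push 14, Push 10
Pop 14 and 10, compute 14 * 10 = 140, push 140
Push 12
Pop 140 and 12, compute 140 + 12 = 152, push 152
Stack result: 152

152


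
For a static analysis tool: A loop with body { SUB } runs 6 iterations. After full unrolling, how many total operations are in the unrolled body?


Loop body operations: SUB (1 op per iteration)
Unrolling 6 iterations:
  Iteration 1: SUB (1 ops)
  Iteration 2: SUB (1 ops)
  Iteration 3: SUB (1 ops)
  Iteration 4: SUB (1 ops)
  Iteration 5: SUB (1 ops)
  Iteration 6: SUB (1 ops)
Total: 6 iterations * 1 ops/iter = 6 operations

6


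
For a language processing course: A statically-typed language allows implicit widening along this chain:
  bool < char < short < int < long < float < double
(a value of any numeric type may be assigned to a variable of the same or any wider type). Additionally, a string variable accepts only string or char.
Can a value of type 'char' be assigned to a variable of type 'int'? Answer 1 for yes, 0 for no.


Target variable type: int
Source value type: char
Numeric ranks: char=1, int=3
Widening allowed iff rank(source) <= rank(target): 1 <= 3? Yes
Result: 1

1


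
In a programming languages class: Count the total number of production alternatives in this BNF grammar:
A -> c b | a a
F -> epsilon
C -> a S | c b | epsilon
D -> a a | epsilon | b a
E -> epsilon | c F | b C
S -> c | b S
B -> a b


Counting alternatives per rule:
  A: 2 alternative(s)
  F: 1 alternative(s)
  C: 3 alternative(s)
  D: 3 alternative(s)
  E: 3 alternative(s)
  S: 2 alternative(s)
  B: 1 alternative(s)
Sum: 2 + 1 + 3 + 3 + 3 + 2 + 1 = 15

15


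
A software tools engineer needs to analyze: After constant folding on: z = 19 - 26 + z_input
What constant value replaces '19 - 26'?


Identifying constant sub-expression:
  Original: z = 19 - 26 + z_input
  19 and 26 are both compile-time constants
  Evaluating: 19 - 26 = -7
  After folding: z = -7 + z_input

-7


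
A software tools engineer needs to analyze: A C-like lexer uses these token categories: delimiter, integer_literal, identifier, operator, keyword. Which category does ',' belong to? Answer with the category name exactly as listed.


Token: ','
Checking categories:
  identifier: no
  integer_literal: no
  operator: no
  keyword: no
  delimiter: YES
Category: delimiter

delimiter


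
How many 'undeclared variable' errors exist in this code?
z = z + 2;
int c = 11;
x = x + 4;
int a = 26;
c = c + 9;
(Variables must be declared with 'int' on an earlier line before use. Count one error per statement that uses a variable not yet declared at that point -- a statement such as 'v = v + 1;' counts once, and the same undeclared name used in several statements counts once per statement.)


Scanning code line by line:
  Line 1: use 'z' -> ERROR (undeclared)
  Line 2: declare 'c' -> declared = ['c']
  Line 3: use 'x' -> ERROR (undeclared)
  Line 4: declare 'a' -> declared = ['a', 'c']
  Line 5: use 'c' -> OK (declared)
Total undeclared variable errors: 2

2


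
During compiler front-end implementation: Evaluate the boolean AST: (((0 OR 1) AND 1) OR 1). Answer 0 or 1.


Step 1: Evaluate inner node
  0 OR 1 = 1
Step 2: Evaluate next node
  1 AND 1 = 1
Step 3: Evaluate root node
  1 OR 1 = 1

1


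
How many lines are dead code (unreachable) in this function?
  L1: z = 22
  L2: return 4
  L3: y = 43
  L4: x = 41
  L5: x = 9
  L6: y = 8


Analyzing control flow:
  L1: reachable (before return)
  L2: reachable (return statement)
  L3: DEAD (after return at L2)
  L4: DEAD (after return at L2)
  L5: DEAD (after return at L2)
  L6: DEAD (after return at L2)
Return at L2, total lines = 6
Dead lines: L3 through L6
Count: 4

4


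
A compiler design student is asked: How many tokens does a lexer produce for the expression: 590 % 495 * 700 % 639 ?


Scanning '590 % 495 * 700 % 639'
Token 1: '590' -> integer_literal
Token 2: '%' -> operator
Token 3: '495' -> integer_literal
Token 4: '*' -> operator
Token 5: '700' -> integer_literal
Token 6: '%' -> operator
Token 7: '639' -> integer_literal
Total tokens: 7

7


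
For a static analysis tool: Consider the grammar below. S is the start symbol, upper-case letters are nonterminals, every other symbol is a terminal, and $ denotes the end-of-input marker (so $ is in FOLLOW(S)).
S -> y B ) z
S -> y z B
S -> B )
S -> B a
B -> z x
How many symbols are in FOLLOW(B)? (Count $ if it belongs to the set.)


S is the start symbol and does not occur in any rule body, so FOLLOW(S) = {$}.
Examining every occurrence of B in a rule body:
  S -> y B ) z : B is followed by terminal ')' -> add ')'
  S -> y z B : B is at the right end -> add FOLLOW(S) = {$}
  S -> B ) : B is followed by terminal ')' -> add ')' (already in the set)
  S -> B a : B is followed by terminal 'a' -> add 'a'
  B -> z x : B does not occur in the body -> contributes nothing
FOLLOW(B) = {), a, $}
Count: 3

3


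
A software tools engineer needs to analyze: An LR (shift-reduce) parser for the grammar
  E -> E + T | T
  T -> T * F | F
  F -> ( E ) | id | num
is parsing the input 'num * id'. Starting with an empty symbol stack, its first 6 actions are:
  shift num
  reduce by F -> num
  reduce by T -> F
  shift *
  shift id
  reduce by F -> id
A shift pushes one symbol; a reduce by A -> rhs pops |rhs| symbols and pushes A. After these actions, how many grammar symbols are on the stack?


Tracking the symbol stack through each action:
  Action 1: shift 'num' : push -> stack = [num] (size 1)
  Action 2: reduce by F -> num : pop 1, push F -> stack = [F] (size 1)
  Action 3: reduce by T -> F : pop 1, push T -> stack = [T] (size 1)
  Action 4: shift '*' : push -> stack = [T, *] (size 2)
  Action 5: shift 'id' : push -> stack = [T, *, id] (size 3)
  Action 6: reduce by F -> id : pop 1, push F -> stack = [T, *, F] (size 3)
Final stack size: 3

3


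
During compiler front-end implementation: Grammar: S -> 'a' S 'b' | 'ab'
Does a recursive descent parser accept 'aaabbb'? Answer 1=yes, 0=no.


Grammar accepts strings of the form a^n b^n (n >= 1)
Word: 'aaabbb'
Counting: 3 a's and 3 b's
Check: 3 == 3? Yes
Derivation (S -> aSb applied 2 time(s), then S -> ab): S => aSb => aaSbb => aaabbb
Accepted

1


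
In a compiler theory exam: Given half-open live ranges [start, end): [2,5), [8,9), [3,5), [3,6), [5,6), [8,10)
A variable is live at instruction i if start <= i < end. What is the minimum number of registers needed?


Live ranges:
  Var0: [2, 5)
  Var1: [8, 9)
  Var2: [3, 5)
  Var3: [3, 6)
  Var4: [5, 6)
  Var5: [8, 10)
Sweep-line events (position, delta, active):
  pos=2 start -> active=1
  pos=3 start -> active=2
  pos=3 start -> active=3
  pos=5 end -> active=2
  pos=5 end -> active=1
  pos=5 start -> active=2
  pos=6 end -> active=1
  pos=6 end -> active=0
  pos=8 start -> active=1
  pos=8 start -> active=2
  pos=9 end -> active=1
  pos=10 end -> active=0
Maximum simultaneous active: 3
Minimum registers needed: 3

3


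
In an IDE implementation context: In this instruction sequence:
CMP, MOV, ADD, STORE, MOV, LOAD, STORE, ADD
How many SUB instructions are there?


Scanning instruction sequence for SUB:
  Position 1: CMP
  Position 2: MOV
  Position 3: ADD
  Position 4: STORE
  Position 5: MOV
  Position 6: LOAD
  Position 7: STORE
  Position 8: ADD
Matches at positions: []
Total SUB count: 0

0


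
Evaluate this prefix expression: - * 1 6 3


Parsing prefix expression: - * 1 6 3
Step 1: Innermost operation '* 1 6'
  1 * 6 = 6
Step 2: Outer operation '- [6] 3'
  6 - 3 = 3

3


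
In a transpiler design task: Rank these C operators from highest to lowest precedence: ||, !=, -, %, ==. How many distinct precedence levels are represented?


Looking up precedence for each operator:
  || -> precedence 1
  != -> precedence 3
  - -> precedence 5
  % -> precedence 6
  == -> precedence 3
Sorted highest to lowest: %, -, !=, ==, ||
Distinct precedence values: [6, 5, 3, 1]
Number of distinct levels: 4

4


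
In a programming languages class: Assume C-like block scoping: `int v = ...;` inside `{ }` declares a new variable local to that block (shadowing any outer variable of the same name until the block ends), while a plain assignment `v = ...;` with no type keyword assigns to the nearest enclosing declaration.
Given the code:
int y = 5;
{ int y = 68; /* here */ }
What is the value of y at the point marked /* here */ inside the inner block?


Analyzing scoping rules:
Outer scope: declares y = 5
Inner block: 'int y = 68;' declares a NEW y that shadows the outer one
Inside the block the inner declaration is in scope -> 68
Result: 68

68


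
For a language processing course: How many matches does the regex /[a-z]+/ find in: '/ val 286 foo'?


Pattern: /[a-z]+/ (identifiers)
Input: '/ val 286 foo'
Scanning for matches:
  Match 1: 'val'
  Match 2: 'foo'
Total matches: 2

2


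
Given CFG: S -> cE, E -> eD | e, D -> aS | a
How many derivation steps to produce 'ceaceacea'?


Grammar: S -> cE, E -> eD | e, D -> aS | a
Deriving 'ceaceacea':
Step 1: S -> cE => cE
Step 2: E -> eD => ceD
Step 3: D -> aS => ceaS
Step 4: S -> cE => ceacE
Step 5: E -> eD => ceaceD
Step 6: D -> aS => ceaceaS
Step 7: S -> cE => ceaceacE
Step 8: E -> eD => ceaceaceD
Step 9: D -> a => ceaceacea
Total derivation steps: 9

9


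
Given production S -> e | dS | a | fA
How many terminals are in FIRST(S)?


Production: S -> e | dS | a | fA
Examining each alternative for leading terminals:
  S -> e : first terminal = 'e'
  S -> dS : first terminal = 'd'
  S -> a : first terminal = 'a'
  S -> fA : first terminal = 'f'
FIRST(S) = {a, d, e, f}
Count: 4

4


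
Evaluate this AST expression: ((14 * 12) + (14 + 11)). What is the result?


Expression: ((14 * 12) + (14 + 11))
Evaluating step by step:
  14 * 12 = 168
  14 + 11 = 25
  168 + 25 = 193
Result: 193

193


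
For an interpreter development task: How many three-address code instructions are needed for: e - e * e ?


Expression: e - e * e
Generating three-address code (respecting * over +/- precedence):
  Instruction 1: t1 = e * e
  Instruction 2: t2 = e - t1
Total instructions: 2

2


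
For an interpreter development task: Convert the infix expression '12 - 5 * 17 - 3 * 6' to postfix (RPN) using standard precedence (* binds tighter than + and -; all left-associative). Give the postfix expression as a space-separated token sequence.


Applying the shunting-yard algorithm:
  Operand 12 -> output
  Push '-' onto operator stack -> op-stack: [-]
  Operand 5 -> output
  Push '*' onto operator stack -> op-stack: [-, *]
  Operand 17 -> output
  See '-' (prec 1); top '*' (prec 2) >= it -> pop '*' to output
  See '-' (prec 1); top '-' (prec 1) >= it -> pop '-' to output
  Push '-' onto operator stack -> op-stack: [-]
  Operand 3 -> output
  Push '*' onto operator stack -> op-stack: [-, *]
  Operand 6 -> output
  End of input: pop '*' to output
  End of input: pop '-' to output
Postfix result: 12 5 17 * - 3 6 * -

12 5 17 * - 3 6 * -


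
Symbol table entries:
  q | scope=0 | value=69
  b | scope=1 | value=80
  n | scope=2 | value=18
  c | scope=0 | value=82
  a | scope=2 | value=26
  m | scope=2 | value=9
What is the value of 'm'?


Searching symbol table for 'm':
  q | scope=0 | value=69
  b | scope=1 | value=80
  n | scope=2 | value=18
  c | scope=0 | value=82
  a | scope=2 | value=26
  m | scope=2 | value=9 <- MATCH
Found 'm' at scope 2 with value 9

9


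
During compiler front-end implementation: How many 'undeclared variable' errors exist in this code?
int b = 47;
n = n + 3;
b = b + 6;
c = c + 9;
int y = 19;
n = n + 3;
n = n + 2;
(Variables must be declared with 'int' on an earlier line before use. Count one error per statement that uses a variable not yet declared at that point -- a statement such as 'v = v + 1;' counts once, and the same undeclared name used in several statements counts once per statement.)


Scanning code line by line:
  Line 1: declare 'b' -> declared = ['b']
  Line 2: use 'n' -> ERROR (undeclared)
  Line 3: use 'b' -> OK (declared)
  Line 4: use 'c' -> ERROR (undeclared)
  Line 5: declare 'y' -> declared = ['b', 'y']
  Line 6: use 'n' -> ERROR (undeclared)
  Line 7: use 'n' -> ERROR (undeclared)
Total undeclared variable errors: 4

4


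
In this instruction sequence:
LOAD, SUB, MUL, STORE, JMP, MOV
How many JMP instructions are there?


Scanning instruction sequence for JMP:
  Position 1: LOAD
  Position 2: SUB
  Position 3: MUL
  Position 4: STORE
  Position 5: JMP <- MATCH
  Position 6: MOV
Matches at positions: [5]
Total JMP count: 1

1


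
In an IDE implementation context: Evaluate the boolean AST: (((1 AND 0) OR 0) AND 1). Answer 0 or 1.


Step 1: Evaluate inner node
  1 AND 0 = 0
Step 2: Evaluate next node
  0 OR 0 = 0
Step 3: Evaluate root node
  0 AND 1 = 0

0


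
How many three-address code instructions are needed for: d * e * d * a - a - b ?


Expression: d * e * d * a - a - b
Generating three-address code (respecting * over +/- precedence):
  Instruction 1: t1 = d * e
  Instruction 2: t2 = t1 * d
  Instruction 3: t3 = t2 * a
  Instruction 4: t4 = t3 - a
  Instruction 5: t5 = t4 - b
Total instructions: 5

5


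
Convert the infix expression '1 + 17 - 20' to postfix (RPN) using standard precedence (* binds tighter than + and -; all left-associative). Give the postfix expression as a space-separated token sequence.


Applying the shunting-yard algorithm:
  Operand 1 -> output
  Push '+' onto operator stack -> op-stack: [+]
  Operand 17 -> output
  See '-' (prec 1); top '+' (prec 1) >= it -> pop '+' to output
  Push '-' onto operator stack -> op-stack: [-]
  Operand 20 -> output
  End of input: pop '-' to output
Postfix result: 1 17 + 20 -

1 17 + 20 -


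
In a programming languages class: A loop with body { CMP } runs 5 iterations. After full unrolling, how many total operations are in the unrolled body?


Loop body operations: CMP (1 op per iteration)
Unrolling 5 iterations:
  Iteration 1: CMP (1 ops)
  Iteration 2: CMP (1 ops)
  Iteration 3: CMP (1 ops)
  Iteration 4: CMP (1 ops)
  Iteration 5: CMP (1 ops)
Total: 5 iterations * 1 ops/iter = 5 operations

5


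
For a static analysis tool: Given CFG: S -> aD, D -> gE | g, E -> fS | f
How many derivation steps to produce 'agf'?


Grammar: S -> aD, D -> gE | g, E -> fS | f
Deriving 'agf':
Step 1: S -> aD => aD
Step 2: D -> gE => agE
Step 3: E -> f => agf
Total derivation steps: 3

3


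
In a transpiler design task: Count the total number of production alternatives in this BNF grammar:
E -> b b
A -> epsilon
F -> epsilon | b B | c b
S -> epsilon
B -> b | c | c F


Counting alternatives per rule:
  E: 1 alternative(s)
  A: 1 alternative(s)
  F: 3 alternative(s)
  S: 1 alternative(s)
  B: 3 alternative(s)
Sum: 1 + 1 + 3 + 1 + 3 = 9

9


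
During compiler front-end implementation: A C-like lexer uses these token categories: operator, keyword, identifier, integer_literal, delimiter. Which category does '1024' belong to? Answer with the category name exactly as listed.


Token: '1024'
Checking categories:
  identifier: no
  integer_literal: YES
  operator: no
  keyword: no
  delimiter: no
Category: integer_literal

integer_literal


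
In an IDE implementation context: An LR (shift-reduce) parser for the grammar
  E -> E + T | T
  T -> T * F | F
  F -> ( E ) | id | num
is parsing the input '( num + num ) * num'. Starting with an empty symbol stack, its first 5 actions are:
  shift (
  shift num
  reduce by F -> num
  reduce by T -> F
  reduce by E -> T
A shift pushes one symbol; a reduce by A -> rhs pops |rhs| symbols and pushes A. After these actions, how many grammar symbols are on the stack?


Tracking the symbol stack through each action:
  Action 1: shift '(' : push -> stack = [(] (size 1)
  Action 2: shift 'num' : push -> stack = [(, num] (size 2)
  Action 3: reduce by F -> num : pop 1, push F -> stack = [(, F] (size 2)
  Action 4: reduce by T -> F : pop 1, push T -> stack = [(, T] (size 2)
  Action 5: reduce by E -> T : pop 1, push E -> stack = [(, E] (size 2)
Final stack size: 2

2


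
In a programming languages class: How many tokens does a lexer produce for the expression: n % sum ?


Scanning 'n % sum'
Token 1: 'n' -> identifier
Token 2: '%' -> operator
Token 3: 'sum' -> identifier
Total tokens: 3

3


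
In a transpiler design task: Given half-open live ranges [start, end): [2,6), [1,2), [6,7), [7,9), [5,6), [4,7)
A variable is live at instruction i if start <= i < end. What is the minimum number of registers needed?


Live ranges:
  Var0: [2, 6)
  Var1: [1, 2)
  Var2: [6, 7)
  Var3: [7, 9)
  Var4: [5, 6)
  Var5: [4, 7)
Sweep-line events (position, delta, active):
  pos=1 start -> active=1
  pos=2 end -> active=0
  pos=2 start -> active=1
  pos=4 start -> active=2
  pos=5 start -> active=3
  pos=6 end -> active=2
  pos=6 end -> active=1
  pos=6 start -> active=2
  pos=7 end -> active=1
  pos=7 end -> active=0
  pos=7 start -> active=1
  pos=9 end -> active=0
Maximum simultaneous active: 3
Minimum registers needed: 3

3


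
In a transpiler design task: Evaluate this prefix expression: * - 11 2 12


Parsing prefix expression: * - 11 2 12
Step 1: Innermost operation '- 11 2'
  11 - 2 = 9
Step 2: Outer operation '* [9] 12'
  9 * 12 = 108

108


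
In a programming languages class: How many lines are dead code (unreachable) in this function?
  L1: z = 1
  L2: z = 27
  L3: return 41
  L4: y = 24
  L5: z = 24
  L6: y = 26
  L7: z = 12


Analyzing control flow:
  L1: reachable (before return)
  L2: reachable (before return)
  L3: reachable (return statement)
  L4: DEAD (after return at L3)
  L5: DEAD (after return at L3)
  L6: DEAD (after return at L3)
  L7: DEAD (after return at L3)
Return at L3, total lines = 7
Dead lines: L4 through L7
Count: 4

4


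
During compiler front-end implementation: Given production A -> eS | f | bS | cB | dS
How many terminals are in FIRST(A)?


Production: A -> eS | f | bS | cB | dS
Examining each alternative for leading terminals:
  A -> eS : first terminal = 'e'
  A -> f : first terminal = 'f'
  A -> bS : first terminal = 'b'
  A -> cB : first terminal = 'c'
  A -> dS : first terminal = 'd'
FIRST(A) = {b, c, d, e, f}
Count: 5

5


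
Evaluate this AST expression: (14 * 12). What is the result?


Expression: (14 * 12)
Evaluating step by step:
  14 * 12 = 168
Result: 168

168


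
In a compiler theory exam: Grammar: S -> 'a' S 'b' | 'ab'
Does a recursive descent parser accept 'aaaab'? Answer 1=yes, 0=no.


Grammar accepts strings of the form a^n b^n (n >= 1)
Word: 'aaaab'
Counting: 4 a's and 1 b's
Check: 4 == 1? No
Mismatch: a-count != b-count
Rejected

0


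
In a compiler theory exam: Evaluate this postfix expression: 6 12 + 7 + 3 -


Processing tokens left to right:
Push 6, Push 12
Pop 6 and 12, compute 6 + 12 = 18, push 18
Push 7
Pop 18 and 7, compute 18 + 7 = 25, push 25
Push 3
Pop 25 and 3, compute 25 - 3 = 22, push 22
Stack result: 22

22


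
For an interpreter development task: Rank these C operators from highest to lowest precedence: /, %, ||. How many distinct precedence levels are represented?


Looking up precedence for each operator:
  / -> precedence 6
  % -> precedence 6
  || -> precedence 1
Sorted highest to lowest: /, %, ||
Distinct precedence values: [6, 1]
Number of distinct levels: 2

2


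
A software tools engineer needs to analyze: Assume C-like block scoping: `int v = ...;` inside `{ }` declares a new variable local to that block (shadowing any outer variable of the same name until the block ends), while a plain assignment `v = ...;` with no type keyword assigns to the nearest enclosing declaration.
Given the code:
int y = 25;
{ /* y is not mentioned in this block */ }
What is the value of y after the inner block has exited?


Analyzing scoping rules:
Outer scope: declares y = 25
Inner block: y is neither redeclared nor assigned -> unchanged
After the block -> 25
Result: 25

25


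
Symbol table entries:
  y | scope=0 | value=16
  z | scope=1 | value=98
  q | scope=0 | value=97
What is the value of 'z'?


Searching symbol table for 'z':
  y | scope=0 | value=16
  z | scope=1 | value=98 <- MATCH
  q | scope=0 | value=97
Found 'z' at scope 1 with value 98

98


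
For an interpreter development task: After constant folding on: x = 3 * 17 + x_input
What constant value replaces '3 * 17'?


Identifying constant sub-expression:
  Original: x = 3 * 17 + x_input
  3 and 17 are both compile-time constants
  Evaluating: 3 * 17 = 51
  After folding: x = 51 + x_input

51


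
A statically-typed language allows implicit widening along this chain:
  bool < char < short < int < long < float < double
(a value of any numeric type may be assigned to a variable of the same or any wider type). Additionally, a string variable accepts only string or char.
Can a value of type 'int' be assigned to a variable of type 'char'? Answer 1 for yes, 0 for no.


Target variable type: char
Source value type: int
Numeric ranks: int=3, char=1
Widening allowed iff rank(source) <= rank(target): 3 <= 1? No
Result: 0

0


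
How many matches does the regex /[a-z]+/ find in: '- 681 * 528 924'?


Pattern: /[a-z]+/ (identifiers)
Input: '- 681 * 528 924'
Scanning for matches:
Total matches: 0

0


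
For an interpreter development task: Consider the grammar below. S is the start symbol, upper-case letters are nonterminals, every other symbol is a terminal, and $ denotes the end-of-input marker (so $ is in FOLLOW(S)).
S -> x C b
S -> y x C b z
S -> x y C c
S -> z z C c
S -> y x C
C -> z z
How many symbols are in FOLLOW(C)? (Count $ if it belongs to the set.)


S is the start symbol and does not occur in any rule body, so FOLLOW(S) = {$}.
Examining every occurrence of C in a rule body:
  S -> x C b : C is followed by terminal 'b' -> add 'b'
  S -> y x C b z : C is followed by terminal 'b' -> add 'b' (already in the set)
  S -> x y C c : C is followed by terminal 'c' -> add 'c'
  S -> z z C c : C is followed by terminal 'c' -> add 'c' (already in the set)
  S -> y x C : C is at the right end -> add FOLLOW(S) = {$}
  C -> z z : C does not occur in the body -> contributes nothing
FOLLOW(C) = {b, c, $}
Count: 3

3


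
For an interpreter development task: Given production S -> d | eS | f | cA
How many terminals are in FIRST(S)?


Production: S -> d | eS | f | cA
Examining each alternative for leading terminals:
  S -> d : first terminal = 'd'
  S -> eS : first terminal = 'e'
  S -> f : first terminal = 'f'
  S -> cA : first terminal = 'c'
FIRST(S) = {c, d, e, f}
Count: 4

4


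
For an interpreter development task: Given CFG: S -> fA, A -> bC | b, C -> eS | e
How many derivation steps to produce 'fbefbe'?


Grammar: S -> fA, A -> bC | b, C -> eS | e
Deriving 'fbefbe':
Step 1: S -> fA => fA
Step 2: A -> bC => fbC
Step 3: C -> eS => fbeS
Step 4: S -> fA => fbefA
Step 5: A -> bC => fbefbC
Step 6: C -> e => fbefbe
Total derivation steps: 6

6


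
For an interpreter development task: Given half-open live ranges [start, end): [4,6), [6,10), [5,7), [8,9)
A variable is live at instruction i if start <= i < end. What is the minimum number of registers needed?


Live ranges:
  Var0: [4, 6)
  Var1: [6, 10)
  Var2: [5, 7)
  Var3: [8, 9)
Sweep-line events (position, delta, active):
  pos=4 start -> active=1
  pos=5 start -> active=2
  pos=6 end -> active=1
  pos=6 start -> active=2
  pos=7 end -> active=1
  pos=8 start -> active=2
  pos=9 end -> active=1
  pos=10 end -> active=0
Maximum simultaneous active: 2
Minimum registers needed: 2

2


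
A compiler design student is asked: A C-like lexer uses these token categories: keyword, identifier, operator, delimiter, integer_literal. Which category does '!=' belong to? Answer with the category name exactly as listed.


Token: '!='
Checking categories:
  identifier: no
  integer_literal: no
  operator: YES
  keyword: no
  delimiter: no
Category: operator

operator


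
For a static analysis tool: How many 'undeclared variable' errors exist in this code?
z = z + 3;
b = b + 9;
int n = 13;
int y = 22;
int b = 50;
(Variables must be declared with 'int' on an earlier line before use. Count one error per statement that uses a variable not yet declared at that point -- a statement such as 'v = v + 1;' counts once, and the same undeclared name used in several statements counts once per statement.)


Scanning code line by line:
  Line 1: use 'z' -> ERROR (undeclared)
  Line 2: use 'b' -> ERROR (undeclared)
  Line 3: declare 'n' -> declared = ['n']
  Line 4: declare 'y' -> declared = ['n', 'y']
  Line 5: declare 'b' -> declared = ['b', 'n', 'y']
Total undeclared variable errors: 2

2


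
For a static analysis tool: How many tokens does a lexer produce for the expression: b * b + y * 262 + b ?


Scanning 'b * b + y * 262 + b'
Token 1: 'b' -> identifier
Token 2: '*' -> operator
Token 3: 'b' -> identifier
Token 4: '+' -> operator
Token 5: 'y' -> identifier
Token 6: '*' -> operator
Token 7: '262' -> integer_literal
Token 8: '+' -> operator
Token 9: 'b' -> identifier
Total tokens: 9

9


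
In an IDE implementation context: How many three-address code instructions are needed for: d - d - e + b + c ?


Expression: d - d - e + b + c
Generating three-address code (respecting * over +/- precedence):
  Instruction 1: t1 = d - d
  Instruction 2: t2 = t1 - e
  Instruction 3: t3 = t2 + b
  Instruction 4: t4 = t3 + c
Total instructions: 4

4


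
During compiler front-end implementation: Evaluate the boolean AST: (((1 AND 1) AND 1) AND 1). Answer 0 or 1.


Step 1: Evaluate inner node
  1 AND 1 = 1
Step 2: Evaluate next node
  1 AND 1 = 1
Step 3: Evaluate root node
  1 AND 1 = 1

1


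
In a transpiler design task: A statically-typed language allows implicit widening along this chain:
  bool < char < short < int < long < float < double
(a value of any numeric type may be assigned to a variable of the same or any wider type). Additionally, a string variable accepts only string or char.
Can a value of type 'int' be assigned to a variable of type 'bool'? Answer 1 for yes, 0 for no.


Target variable type: bool
Source value type: int
Numeric ranks: int=3, bool=0
Widening allowed iff rank(source) <= rank(target): 3 <= 0? No
Result: 0

0


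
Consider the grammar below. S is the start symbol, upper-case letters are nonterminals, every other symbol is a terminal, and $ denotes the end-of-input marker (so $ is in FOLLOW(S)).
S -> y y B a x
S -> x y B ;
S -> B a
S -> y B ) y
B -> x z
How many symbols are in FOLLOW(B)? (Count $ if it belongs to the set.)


S is the start symbol and does not occur in any rule body, so FOLLOW(S) = {$}.
Examining every occurrence of B in a rule body:
  S -> y y B a x : B is followed by terminal 'a' -> add 'a'
  S -> x y B ; : B is followed by terminal ';' -> add ';'
  S -> B a : B is followed by terminal 'a' -> add 'a' (already in the set)
  S -> y B ) y : B is followed by terminal ')' -> add ')'
  B -> x z : B does not occur in the body -> contributes nothing
FOLLOW(B) = {), ;, a}
Count: 3

3


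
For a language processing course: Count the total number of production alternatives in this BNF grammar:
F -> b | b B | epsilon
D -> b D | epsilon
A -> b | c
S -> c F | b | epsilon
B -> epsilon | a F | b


Counting alternatives per rule:
  F: 3 alternative(s)
  D: 2 alternative(s)
  A: 2 alternative(s)
  S: 3 alternative(s)
  B: 3 alternative(s)
Sum: 3 + 2 + 2 + 3 + 3 = 13

13


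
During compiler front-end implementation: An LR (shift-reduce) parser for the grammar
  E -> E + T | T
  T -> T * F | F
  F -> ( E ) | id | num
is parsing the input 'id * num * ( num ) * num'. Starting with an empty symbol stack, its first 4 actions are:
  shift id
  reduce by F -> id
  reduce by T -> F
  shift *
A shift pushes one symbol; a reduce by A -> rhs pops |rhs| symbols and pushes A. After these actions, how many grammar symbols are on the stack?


Tracking the symbol stack through each action:
  Action 1: shift 'id' : push -> stack = [id] (size 1)
  Action 2: reduce by F -> id : pop 1, push F -> stack = [F] (size 1)
  Action 3: reduce by T -> F : pop 1, push T -> stack = [T] (size 1)
  Action 4: shift '*' : push -> stack = [T, *] (size 2)
Final stack size: 2

2
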